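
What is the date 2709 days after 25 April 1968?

+365 (one year) → Apr 25, 1969 (2344 left).
+365 (one year) → Apr 25, 1970 (1979 left).
+365 (one year) → Apr 25, 1971 (1614 left).
+366 (one year; includes Feb 29, 1972) → Apr 25, 1972 (1248 left).
+365 (one year) → Apr 25, 1973 (883 left).
+365 (one year) → Apr 25, 1974 (518 left).
+365 (one year) → Apr 25, 1975 (153 left).
Apr has 30 days: +6 → May 1, 1975 (147 left).
May has 31 days: +31 → Jun 1, 1975 (116 left).
Jun has 30 days: +30 → Jul 1, 1975 (86 left).
Jul has 31 days: +31 → Aug 1, 1975 (55 left).
Aug has 31 days: +31 → Sep 1, 1975 (24 left).
+24 → Sep 25, 1975.

September 25, 1975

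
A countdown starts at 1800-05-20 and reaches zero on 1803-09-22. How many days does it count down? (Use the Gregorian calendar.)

May 20, 1800 → May 20, 1801: 365 days.
May 20, 1801 → May 20, 1802: 365 days.
May 20, 1802 → May 20, 1803: 365 days.
May 20, 1803 → Jun 20, 1803: 31 days (May has 31).
Jun 20, 1803 → Jul 20, 1803: 30 days (June has 30).
Jul 20, 1803 → Aug 20, 1803: 31 days (July has 31).
Aug 20, 1803 → Sep 20, 1803: 31 days (August has 31).
Sep 20, 1803 → Sep 22, 1803: 2 days.
Total: 1220 days.

1220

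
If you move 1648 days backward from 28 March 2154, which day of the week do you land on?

Monday

Mar 28, 2154 is a Thursday.
1648 mod 7 = 3, so 1648 days before a Thursday is Thursday − 3 = Monday.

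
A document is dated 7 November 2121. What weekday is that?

Friday

Doomsday rule: the anchor day for the 2100s is Sunday. For year 21: 21÷12 = 1 r 9, and 9÷4 = 2, so 1+9+2 = 12.
Sunday + 12 ≡ Friday — that's 2121's doomsday.
In November the doomsday date is Nov 7.
Nov 7 is the doomsday itself: Friday.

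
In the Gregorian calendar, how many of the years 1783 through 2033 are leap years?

61

Multiples of 4 in [1783,2033]: 63.
Of those, multiples of 100: 3 (not leap unless ÷400).
Multiples of 400: 1.
Leap years = 63 − 3 + 1 = 61.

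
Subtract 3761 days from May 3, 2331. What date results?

January 14, 2321

−365 (one year) → May 3, 2330 (3396 left).
−365 (one year) → May 3, 2329 (3031 left).
−365 (one year) → May 3, 2328 (2666 left).
−366 (one year; includes Feb 29, 2328) → May 3, 2327 (2300 left).
−365 (one year) → May 3, 2326 (1935 left).
−365 (one year) → May 3, 2325 (1570 left).
−365 (one year) → May 3, 2324 (1205 left).
−366 (one year; includes Feb 29, 2324) → May 3, 2323 (839 left).
−365 (one year) → May 3, 2322 (474 left).
−365 (one year) → May 3, 2321 (109 left).
−3 → Apr 30, 2321 (end of Apr, 30 days; 106 left).
−30 → Mar 31, 2321 (end of Mar, 31 days; 76 left).
−31 → Feb 28, 2321 (end of Feb, 28 days; 45 left).
−28 → Jan 31, 2321 (end of Jan, 31 days; 17 left).
−17 → Jan 14, 2321.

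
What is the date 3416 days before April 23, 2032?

December 16, 2022

−366 (one year; includes Feb 29, 2032) → Apr 23, 2031 (3050 left).
−365 (one year) → Apr 23, 2030 (2685 left).
−365 (one year) → Apr 23, 2029 (2320 left).
−365 (one year) → Apr 23, 2028 (1955 left).
−366 (one year; includes Feb 29, 2028) → Apr 23, 2027 (1589 left).
−365 (one year) → Apr 23, 2026 (1224 left).
−365 (one year) → Apr 23, 2025 (859 left).
−365 (one year) → Apr 23, 2024 (494 left).
−366 (one year; includes Feb 29, 2024) → Apr 23, 2023 (128 left).
−23 → Mar 31, 2023 (end of Mar, 31 days; 105 left).
−31 → Feb 28, 2023 (end of Feb, 28 days; 74 left).
−28 → Jan 31, 2023 (end of Jan, 31 days; 46 left).
−31 → Dec 31, 2022 (end of Dec, 31 days; 15 left).
−15 → Dec 16, 2022.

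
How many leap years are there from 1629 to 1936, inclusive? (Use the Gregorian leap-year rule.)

74

Multiples of 4 in [1629,1936]: 77.
Of those, multiples of 100: 3 (not leap unless ÷400).
Multiples of 400: 0.
Leap years = 77 − 3 + 0 = 74.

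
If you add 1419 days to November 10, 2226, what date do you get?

September 29, 2230

+365 (one year) → Nov 10, 2227 (1054 left).
+366 (one year; includes Feb 29, 2228) → Nov 10, 2228 (688 left).
+365 (one year) → Nov 10, 2229 (323 left).
Nov has 30 days: +21 → Dec 1, 2229 (302 left).
Dec has 31 days: +31 → Jan 1, 2230 (271 left).
Jan has 31 days: +31 → Feb 1, 2230 (240 left).
Feb has 28 days: +28 → Mar 1, 2230 (212 left).
Mar has 31 days: +31 → Apr 1, 2230 (181 left).
Apr has 30 days: +30 → May 1, 2230 (151 left).
May has 31 days: +31 → Jun 1, 2230 (120 left).
Jun has 30 days: +30 → Jul 1, 2230 (90 left).
Jul has 31 days: +31 → Aug 1, 2230 (59 left).
Aug has 31 days: +31 → Sep 1, 2230 (28 left).
+28 → Sep 29, 2230.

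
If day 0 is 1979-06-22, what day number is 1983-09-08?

1539

Jun 22, 1979 → Jun 22, 1980: 366 days (Feb 29, 1980 is in that span).
Jun 22, 1980 → Jun 22, 1981: 365 days.
Jun 22, 1981 → Jun 22, 1982: 365 days.
Jun 22, 1982 → Jun 22, 1983: 365 days.
Jun 22, 1983 → Jul 22, 1983: 30 days (June has 30).
Jul 22, 1983 → Aug 22, 1983: 31 days (July has 31).
Aug 22, 1983 → Sep 8, 1983: 17 days.
Total: 1539 days.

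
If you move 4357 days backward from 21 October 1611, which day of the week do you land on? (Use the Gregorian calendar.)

Oct 21, 1611 is a Friday.
4357 mod 7 = 3, so 4357 days before a Friday is Friday − 3 = Tuesday.

Tuesday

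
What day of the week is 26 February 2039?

Saturday

Doomsday rule: the anchor day for the 2000s is Tuesday. For year 39: 39÷12 = 3 r 3, and 3÷4 = 0, so 3+3+0 = 6.
Tuesday + 6 ≡ Monday — that's 2039's doomsday.
In February the doomsday date is Feb 28 (2039 is not a leap year).
Feb 26 is 2 days before Feb 28; 2 mod 7 = 2, so Monday − 2 = Saturday.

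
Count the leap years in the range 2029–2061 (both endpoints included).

Multiples of 4 in [2029,2061]: 8.
Of those, multiples of 100: 0 (not leap unless ÷400).
Multiples of 400: 0.
Leap years = 8 − 0 + 0 = 8.

8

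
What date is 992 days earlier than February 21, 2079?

−365 (one year) → Feb 21, 2078 (627 left).
−365 (one year) → Feb 21, 2077 (262 left).
−21 → Jan 31, 2077 (end of Jan, 31 days; 241 left).
−31 → Dec 31, 2076 (end of Dec, 31 days; 210 left).
−31 → Nov 30, 2076 (end of Nov, 30 days; 179 left).
−30 → Oct 31, 2076 (end of Oct, 31 days; 149 left).
−31 → Sep 30, 2076 (end of Sep, 30 days; 118 left).
−30 → Aug 31, 2076 (end of Aug, 31 days; 88 left).
−31 → Jul 31, 2076 (end of Jul, 31 days; 57 left).
−31 → Jun 30, 2076 (end of Jun, 30 days; 26 left).
−26 → Jun 4, 2076.

June 4, 2076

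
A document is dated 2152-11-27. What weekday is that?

Monday

Doomsday rule: the anchor day for the 2100s is Sunday. For year 52: 52÷12 = 4 r 4, and 4÷4 = 1, so 4+4+1 = 9.
Sunday + 9 ≡ Tuesday — that's 2152's doomsday.
In November the doomsday date is Nov 7.
Nov 27 is 20 days after Nov 7; 20 mod 7 = 6, so Tuesday + 6 = Monday.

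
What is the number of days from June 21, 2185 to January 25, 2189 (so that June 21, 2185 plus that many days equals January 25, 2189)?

Jun 21, 2185 → Jun 21, 2186: 365 days.
Jun 21, 2186 → Jun 21, 2187: 365 days.
Jun 21, 2187 → Jun 21, 2188: 366 days (Feb 29, 2188 is in that span).
Jun 21, 2188 → Jul 21, 2188: 30 days (June has 30).
Jul 21, 2188 → Aug 21, 2188: 31 days (July has 31).
Aug 21, 2188 → Sep 21, 2188: 31 days (August has 31).
Sep 21, 2188 → Oct 21, 2188: 30 days (September has 30).
Oct 21, 2188 → Nov 21, 2188: 31 days (October has 31).
Nov 21, 2188 → Dec 21, 2188: 30 days (November has 30).
Dec 21, 2188 → Jan 21, 2189: 31 days (December has 31).
Jan 21, 2189 → Jan 25, 2189: 4 days.
Total: 1314 days.

1314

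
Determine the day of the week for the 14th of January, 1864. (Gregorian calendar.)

Thursday

Doomsday rule: the anchor day for the 1800s is Friday. For year 64: 64÷12 = 5 r 4, and 4÷4 = 1, so 5+4+1 = 10.
Friday + 10 ≡ Monday — that's 1864's doomsday.
In January the doomsday date is Jan 4 (1864 is a leap year (divisible by 4)).
Jan 14 is 10 days after Jan 4; 10 mod 7 = 3, so Monday + 3 = Thursday.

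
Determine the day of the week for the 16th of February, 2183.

Sunday

Doomsday rule: the anchor day for the 2100s is Sunday. For year 83: 83÷12 = 6 r 11, and 11÷4 = 2, so 6+11+2 = 19.
Sunday + 19 ≡ Friday — that's 2183's doomsday.
In February the doomsday date is Feb 28 (2183 is not a leap year).
Feb 16 is 12 days before Feb 28; 12 mod 7 = 5, so Friday − 5 = Sunday.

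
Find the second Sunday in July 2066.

July 11, 2066

July 1, 2066 is a Thursday.
The first Sunday is therefore July 4 (3 days later).
The second Sunday is 4 + 1×7 = July 11.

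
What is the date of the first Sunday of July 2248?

July 2, 2248

July 1, 2248 is a Saturday.
The first Sunday is therefore July 2 (1 days later).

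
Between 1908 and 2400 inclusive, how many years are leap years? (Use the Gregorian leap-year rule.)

121

Multiples of 4 in [1908,2400]: 124.
Of those, multiples of 100: 5 (not leap unless ÷400).
Multiples of 400: 2.
Leap years = 124 − 5 + 2 = 121.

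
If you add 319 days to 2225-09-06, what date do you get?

July 22, 2226

Sep has 30 days: +25 → Oct 1, 2225 (294 left).
Oct has 31 days: +31 → Nov 1, 2225 (263 left).
Nov has 30 days: +30 → Dec 1, 2225 (233 left).
Dec has 31 days: +31 → Jan 1, 2226 (202 left).
Jan has 31 days: +31 → Feb 1, 2226 (171 left).
Feb has 28 days: +28 → Mar 1, 2226 (143 left).
Mar has 31 days: +31 → Apr 1, 2226 (112 left).
Apr has 30 days: +30 → May 1, 2226 (82 left).
May has 31 days: +31 → Jun 1, 2226 (51 left).
Jun has 30 days: +30 → Jul 1, 2226 (21 left).
+21 → Jul 22, 2226.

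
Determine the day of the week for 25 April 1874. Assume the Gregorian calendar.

Doomsday rule: the anchor day for the 1800s is Friday. For year 74: 74÷12 = 6 r 2, and 2÷4 = 0, so 6+2+0 = 8.
Friday + 8 ≡ Saturday — that's 1874's doomsday.
In April the doomsday date is Apr 4.
Apr 25 is 21 days after Apr 4; 21 mod 7 = 0, so Saturday + 0 = Saturday.

Saturday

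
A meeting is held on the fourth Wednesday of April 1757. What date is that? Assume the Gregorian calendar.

April 27, 1757

April 1, 1757 is a Friday.
The first Wednesday is therefore April 6 (5 days later).
The fourth Wednesday is 6 + 3×7 = April 27.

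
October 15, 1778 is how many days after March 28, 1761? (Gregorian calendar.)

6410

Mar 28, 1761 → Mar 28, 1762: 365 days.
Mar 28, 1762 → Mar 28, 1763: 365 days.
Mar 28, 1763 → Mar 28, 1764: 366 days (Feb 29, 1764 is in that span).
Mar 28, 1764 → Mar 28, 1765: 365 days.
Mar 28, 1765 → Mar 28, 1766: 365 days.
Mar 28, 1766 → Mar 28, 1767: 365 days.
Mar 28, 1767 → Mar 28, 1768: 366 days (Feb 29, 1768 is in that span).
Mar 28, 1768 → Mar 28, 1769: 365 days.
Mar 28, 1769 → Mar 28, 1770: 365 days.
Mar 28, 1770 → Mar 28, 1771: 365 days.
Mar 28, 1771 → Mar 28, 1772: 366 days (Feb 29, 1772 is in that span).
Mar 28, 1772 → Mar 28, 1773: 365 days.
Mar 28, 1773 → Mar 28, 1774: 365 days.
Mar 28, 1774 → Mar 28, 1775: 365 days.
Mar 28, 1775 → Mar 28, 1776: 366 days (Feb 29, 1776 is in that span).
Mar 28, 1776 → Mar 28, 1777: 365 days.
Mar 28, 1777 → Mar 28, 1778: 365 days.
Mar 28, 1778 → Apr 28, 1778: 31 days (March has 31).
Apr 28, 1778 → May 28, 1778: 30 days (April has 30).
May 28, 1778 → Jun 28, 1778: 31 days (May has 31).
Jun 28, 1778 → Jul 28, 1778: 30 days (June has 30).
Jul 28, 1778 → Aug 28, 1778: 31 days (July has 31).
Aug 28, 1778 → Sep 28, 1778: 31 days (August has 31).
Sep 28, 1778 → Oct 15, 1778: 17 days.
Total: 6410 days.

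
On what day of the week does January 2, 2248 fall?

Sunday

Doomsday rule: the anchor day for the 2200s is Friday. For year 48: 48÷12 = 4 r 0, and 0÷4 = 0, so 4+0+0 = 4.
Friday + 4 ≡ Tuesday — that's 2248's doomsday.
In January the doomsday date is Jan 4 (2248 is a leap year (divisible by 4)).
Jan 2 is 2 days before Jan 4; 2 mod 7 = 2, so Tuesday − 2 = Sunday.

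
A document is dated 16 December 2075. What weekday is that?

Monday

January 1, 2075 is a Tuesday.
Jan 1, 2075 → Feb 1, 2075: 31 days (January has 31).
Feb 1, 2075 → Mar 1, 2075: 28 days (February has 28).
Mar 1, 2075 → Apr 1, 2075: 31 days (March has 31).
Apr 1, 2075 → May 1, 2075: 30 days (April has 30).
May 1, 2075 → Jun 1, 2075: 31 days (May has 31).
Jun 1, 2075 → Jul 1, 2075: 30 days (June has 30).
Jul 1, 2075 → Aug 1, 2075: 31 days (July has 31).
Aug 1, 2075 → Sep 1, 2075: 31 days (August has 31).
Sep 1, 2075 → Oct 1, 2075: 30 days (September has 30).
Oct 1, 2075 → Nov 1, 2075: 31 days (October has 31).
Nov 1, 2075 → Dec 1, 2075: 30 days (November has 30).
Dec 1, 2075 → Dec 16, 2075: 15 days.
Total: 349 days.
349 mod 7 = 6, so Tuesday + 6 = Monday.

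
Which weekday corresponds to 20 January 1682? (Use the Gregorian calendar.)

Tuesday

Doomsday rule: the anchor day for the 1600s is Tuesday. For year 82: 82÷12 = 6 r 10, and 10÷4 = 2, so 6+10+2 = 18.
Tuesday + 18 ≡ Saturday — that's 1682's doomsday.
In January the doomsday date is Jan 3 (1682 is not a leap year).
Jan 20 is 17 days after Jan 3; 17 mod 7 = 3, so Saturday + 3 = Tuesday.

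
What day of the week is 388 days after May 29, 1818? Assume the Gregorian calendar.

First find the weekday of May 29, 1818. Doomsday rule: the anchor day for the 1800s is Friday. For year 18: 18÷12 = 1 r 6, and 6÷4 = 1, so 1+6+1 = 8.
Friday + 8 ≡ Saturday — that's 1818's doomsday.
In May the doomsday date is May 9.
May 29 is 20 days after May 9; 20 mod 7 = 6, so Saturday + 6 = Friday.
388 mod 7 = 3, so 388 days after a Friday is Friday + 3 = Monday.

Monday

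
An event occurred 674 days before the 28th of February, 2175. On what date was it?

−365 (one year) → Feb 28, 2174 (309 left).
−28 → Jan 31, 2174 (end of Jan, 31 days; 281 left).
−31 → Dec 31, 2173 (end of Dec, 31 days; 250 left).
−31 → Nov 30, 2173 (end of Nov, 30 days; 219 left).
−30 → Oct 31, 2173 (end of Oct, 31 days; 189 left).
−31 → Sep 30, 2173 (end of Sep, 30 days; 158 left).
−30 → Aug 31, 2173 (end of Aug, 31 days; 128 left).
−31 → Jul 31, 2173 (end of Jul, 31 days; 97 left).
−31 → Jun 30, 2173 (end of Jun, 30 days; 66 left).
−30 → May 31, 2173 (end of May, 31 days; 36 left).
−31 → Apr 30, 2173 (end of Apr, 30 days; 5 left).
−5 → Apr 25, 2173.

April 25, 2173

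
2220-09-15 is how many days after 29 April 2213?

Apr 29, 2213 → Apr 29, 2214: 365 days.
Apr 29, 2214 → Apr 29, 2215: 365 days.
Apr 29, 2215 → Apr 29, 2216: 366 days (Feb 29, 2216 is in that span).
Apr 29, 2216 → Apr 29, 2217: 365 days.
Apr 29, 2217 → Apr 29, 2218: 365 days.
Apr 29, 2218 → Apr 29, 2219: 365 days.
Apr 29, 2219 → Apr 29, 2220: 366 days (Feb 29, 2220 is in that span).
Apr 29, 2220 → May 29, 2220: 30 days (April has 30).
May 29, 2220 → Jun 29, 2220: 31 days (May has 31).
Jun 29, 2220 → Jul 29, 2220: 30 days (June has 30).
Jul 29, 2220 → Aug 29, 2220: 31 days (July has 31).
Aug 29, 2220 → Sep 15, 2220: 17 days.
Total: 2696 days.

2696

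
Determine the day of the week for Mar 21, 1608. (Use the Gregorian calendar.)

Friday

Doomsday rule: the anchor day for the 1600s is Tuesday. For year 08: 8÷12 = 0 r 8, and 8÷4 = 2, so 0+8+2 = 10.
Tuesday + 10 ≡ Friday — that's 1608's doomsday.
In March the doomsday date is Mar 14.
Mar 21 is 7 days after Mar 14; 7 mod 7 = 0, so Friday + 0 = Friday.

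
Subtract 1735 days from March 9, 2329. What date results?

−365 (one year) → Mar 9, 2328 (1370 left).
−366 (one year; includes Feb 29, 2328) → Mar 9, 2327 (1004 left).
−365 (one year) → Mar 9, 2326 (639 left).
−365 (one year) → Mar 9, 2325 (274 left).
−9 → Feb 28, 2325 (end of Feb, 28 days; 265 left).
−28 → Jan 31, 2325 (end of Jan, 31 days; 237 left).
−31 → Dec 31, 2324 (end of Dec, 31 days; 206 left).
−31 → Nov 30, 2324 (end of Nov, 30 days; 175 left).
−30 → Oct 31, 2324 (end of Oct, 31 days; 145 left).
−31 → Sep 30, 2324 (end of Sep, 30 days; 114 left).
−30 → Aug 31, 2324 (end of Aug, 31 days; 84 left).
−31 → Jul 31, 2324 (end of Jul, 31 days; 53 left).
−31 → Jun 30, 2324 (end of Jun, 30 days; 22 left).
−22 → Jun 8, 2324.

June 8, 2324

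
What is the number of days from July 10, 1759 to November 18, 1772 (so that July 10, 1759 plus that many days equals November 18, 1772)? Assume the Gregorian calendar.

4880

Jul 10, 1759 → Jul 10, 1760: 366 days (Feb 29, 1760 is in that span).
Jul 10, 1760 → Jul 10, 1761: 365 days.
Jul 10, 1761 → Jul 10, 1762: 365 days.
Jul 10, 1762 → Jul 10, 1763: 365 days.
Jul 10, 1763 → Jul 10, 1764: 366 days (Feb 29, 1764 is in that span).
Jul 10, 1764 → Jul 10, 1765: 365 days.
Jul 10, 1765 → Jul 10, 1766: 365 days.
Jul 10, 1766 → Jul 10, 1767: 365 days.
Jul 10, 1767 → Jul 10, 1768: 366 days (Feb 29, 1768 is in that span).
Jul 10, 1768 → Jul 10, 1769: 365 days.
Jul 10, 1769 → Jul 10, 1770: 365 days.
Jul 10, 1770 → Jul 10, 1771: 365 days.
Jul 10, 1771 → Jul 10, 1772: 366 days (Feb 29, 1772 is in that span).
Jul 10, 1772 → Aug 10, 1772: 31 days (July has 31).
Aug 10, 1772 → Sep 10, 1772: 31 days (August has 31).
Sep 10, 1772 → Oct 10, 1772: 30 days (September has 30).
Oct 10, 1772 → Nov 10, 1772: 31 days (October has 31).
Nov 10, 1772 → Nov 18, 1772: 8 days.
Total: 4880 days.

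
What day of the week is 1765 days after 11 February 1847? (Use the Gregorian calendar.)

Feb 11, 1847 is a Thursday.
1765 mod 7 = 1, so 1765 days after a Thursday is Thursday + 1 = Friday.

Friday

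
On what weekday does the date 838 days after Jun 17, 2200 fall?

First find the weekday of Jun 17, 2200. Doomsday rule: the anchor day for the 2200s is Friday. For year 00: 0÷12 = 0 r 0, and 0÷4 = 0, so 0+0+0 = 0.
Friday + 0 ≡ Friday — that's 2200's doomsday.
In June the doomsday date is Jun 6.
Jun 17 is 11 days after Jun 6; 11 mod 7 = 4, so Friday + 4 = Tuesday.
838 mod 7 = 5, so 838 days after a Tuesday is Tuesday + 5 = Sunday.

Sunday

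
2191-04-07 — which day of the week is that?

Doomsday rule: the anchor day for the 2100s is Sunday. For year 91: 91÷12 = 7 r 7, and 7÷4 = 1, so 7+7+1 = 15.
Sunday + 15 ≡ Monday — that's 2191's doomsday.
In April the doomsday date is Apr 4.
Apr 7 is 3 days after Apr 4; 3 mod 7 = 3, so Monday + 3 = Thursday.

Thursday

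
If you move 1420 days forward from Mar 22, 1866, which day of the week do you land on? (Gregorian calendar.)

Mar 22, 1866 is a Thursday.
1420 mod 7 = 6, so 1420 days after a Thursday is Thursday + 6 = Wednesday.

Wednesday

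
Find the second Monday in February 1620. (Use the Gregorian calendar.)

February 1, 1620 is a Saturday.
The first Monday is therefore February 3 (2 days later).
The second Monday is 3 + 1×7 = February 10.

February 10, 1620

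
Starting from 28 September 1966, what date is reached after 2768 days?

+365 (one year) → Sep 28, 1967 (2403 left).
+366 (one year; includes Feb 29, 1968) → Sep 28, 1968 (2037 left).
+365 (one year) → Sep 28, 1969 (1672 left).
+365 (one year) → Sep 28, 1970 (1307 left).
+365 (one year) → Sep 28, 1971 (942 left).
+366 (one year; includes Feb 29, 1972) → Sep 28, 1972 (576 left).
+365 (one year) → Sep 28, 1973 (211 left).
Sep has 30 days: +3 → Oct 1, 1973 (208 left).
Oct has 31 days: +31 → Nov 1, 1973 (177 left).
Nov has 30 days: +30 → Dec 1, 1973 (147 left).
Dec has 31 days: +31 → Jan 1, 1974 (116 left).
Jan has 31 days: +31 → Feb 1, 1974 (85 left).
Feb has 28 days: +28 → Mar 1, 1974 (57 left).
Mar has 31 days: +31 → Apr 1, 1974 (26 left).
+26 → Apr 27, 1974.

April 27, 1974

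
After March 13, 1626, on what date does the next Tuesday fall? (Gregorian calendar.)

Mar 13, 1626 is a Friday.
From Friday to the next Tuesday is 4 days.
Mar 13, 1626 + 4 = Mar 17, 1626.

March 17, 1626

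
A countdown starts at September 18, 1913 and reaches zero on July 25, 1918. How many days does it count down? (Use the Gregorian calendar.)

Sep 18, 1913 → Sep 18, 1914: 365 days.
Sep 18, 1914 → Sep 18, 1915: 365 days.
Sep 18, 1915 → Sep 18, 1916: 366 days (Feb 29, 1916 is in that span).
Sep 18, 1916 → Sep 18, 1917: 365 days.
Sep 18, 1917 → Oct 18, 1917: 30 days (September has 30).
Oct 18, 1917 → Nov 18, 1917: 31 days (October has 31).
Nov 18, 1917 → Dec 18, 1917: 30 days (November has 30).
Dec 18, 1917 → Jan 18, 1918: 31 days (December has 31).
Jan 18, 1918 → Feb 18, 1918: 31 days (January has 31).
Feb 18, 1918 → Mar 18, 1918: 28 days (February has 28).
Mar 18, 1918 → Apr 18, 1918: 31 days (March has 31).
Apr 18, 1918 → May 18, 1918: 30 days (April has 30).
May 18, 1918 → Jun 18, 1918: 31 days (May has 31).
Jun 18, 1918 → Jul 18, 1918: 30 days (June has 30).
Jul 18, 1918 → Jul 25, 1918: 7 days.
Total: 1771 days.

1771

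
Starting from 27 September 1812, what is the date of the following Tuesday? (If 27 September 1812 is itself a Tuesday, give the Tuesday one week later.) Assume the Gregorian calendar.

Sep 27, 1812 is a Sunday.
From Sunday to the next Tuesday is 2 days.
Sep 27, 1812 + 2 = Sep 29, 1812.

September 29, 1812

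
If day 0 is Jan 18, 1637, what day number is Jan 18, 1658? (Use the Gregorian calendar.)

7670

Jan 18, 1637 → Jan 18, 1638: 365 days.
Jan 18, 1638 → Jan 18, 1639: 365 days.
Jan 18, 1639 → Jan 18, 1640: 365 days.
Jan 18, 1640 → Jan 18, 1641: 366 days (Feb 29, 1640 is in that span).
Jan 18, 1641 → Jan 18, 1642: 365 days.
Jan 18, 1642 → Jan 18, 1643: 365 days.
Jan 18, 1643 → Jan 18, 1644: 365 days.
Jan 18, 1644 → Jan 18, 1645: 366 days (Feb 29, 1644 is in that span).
Jan 18, 1645 → Jan 18, 1646: 365 days.
Jan 18, 1646 → Jan 18, 1647: 365 days.
Jan 18, 1647 → Jan 18, 1648: 365 days.
Jan 18, 1648 → Jan 18, 1649: 366 days (Feb 29, 1648 is in that span).
Jan 18, 1649 → Jan 18, 1650: 365 days.
Jan 18, 1650 → Jan 18, 1651: 365 days.
Jan 18, 1651 → Jan 18, 1652: 365 days.
Jan 18, 1652 → Jan 18, 1653: 366 days (Feb 29, 1652 is in that span).
Jan 18, 1653 → Jan 18, 1654: 365 days.
Jan 18, 1654 → Jan 18, 1655: 365 days.
Jan 18, 1655 → Jan 18, 1656: 365 days.
Jan 18, 1656 → Jan 18, 1657: 366 days (Feb 29, 1656 is in that span).
Jan 18, 1657 → Feb 18, 1657: 31 days (January has 31).
Feb 18, 1657 → Mar 18, 1657: 28 days (February has 28).
Mar 18, 1657 → Apr 18, 1657: 31 days (March has 31).
Apr 18, 1657 → May 18, 1657: 30 days (April has 30).
May 18, 1657 → Jun 18, 1657: 31 days (May has 31).
Jun 18, 1657 → Jul 18, 1657: 30 days (June has 30).
Jul 18, 1657 → Aug 18, 1657: 31 days (July has 31).
Aug 18, 1657 → Sep 18, 1657: 31 days (August has 31).
Sep 18, 1657 → Oct 18, 1657: 30 days (September has 30).
Oct 18, 1657 → Nov 18, 1657: 31 days (October has 31).
Nov 18, 1657 → Dec 18, 1657: 30 days (November has 30).
Dec 18, 1657 → Jan 18, 1658: 31 days.
Total: 7670 days.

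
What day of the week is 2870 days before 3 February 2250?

Sunday

First find the weekday of Feb 3, 2250. Doomsday rule: the anchor day for the 2200s is Friday. For year 50: 50÷12 = 4 r 2, and 2÷4 = 0, so 4+2+0 = 6.
Friday + 6 ≡ Thursday — that's 2250's doomsday.
In February the doomsday date is Feb 28 (2250 is not a leap year).
Feb 3 is 25 days before Feb 28; 25 mod 7 = 4, so Thursday − 4 = Sunday.
2870 mod 7 = 0, so 2870 days before a Sunday is Sunday − 0 = Sunday.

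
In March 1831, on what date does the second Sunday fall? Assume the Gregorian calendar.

March 1, 1831 is a Tuesday.
The first Sunday is therefore March 6 (5 days later).
The second Sunday is 6 + 1×7 = March 13.

March 13, 1831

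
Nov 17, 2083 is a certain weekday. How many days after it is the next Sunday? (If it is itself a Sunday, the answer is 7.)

Nov 17, 2083 is a Wednesday.
From Wednesday to the next Sunday is 4 days.

4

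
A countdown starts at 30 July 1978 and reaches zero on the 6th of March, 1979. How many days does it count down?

219

Jul 30, 1978 → Aug 30, 1978: 31 days (July has 31).
Aug 30, 1978 → Sep 30, 1978: 31 days (August has 31).
Sep 30, 1978 → Oct 30, 1978: 30 days (September has 30).
Oct 30, 1978 → Nov 30, 1978: 31 days (October has 31).
Nov 30, 1978 → Dec 30, 1978: 30 days (November has 30).
Dec 30, 1978 → Jan 30, 1979: 31 days (December has 31).
Jan 30, 1979 → Feb 28, 1979: 29 days (January has 31).
Feb 28, 1979 → Mar 6, 1979: 6 days.
Total: 219 days.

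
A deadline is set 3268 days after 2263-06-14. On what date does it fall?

May 25, 2272

+366 (one year; includes Feb 29, 2264) → Jun 14, 2264 (2902 left).
+365 (one year) → Jun 14, 2265 (2537 left).
+365 (one year) → Jun 14, 2266 (2172 left).
+365 (one year) → Jun 14, 2267 (1807 left).
+366 (one year; includes Feb 29, 2268) → Jun 14, 2268 (1441 left).
+365 (one year) → Jun 14, 2269 (1076 left).
+365 (one year) → Jun 14, 2270 (711 left).
+365 (one year) → Jun 14, 2271 (346 left).
Jun has 30 days: +17 → Jul 1, 2271 (329 left).
Jul has 31 days: +31 → Aug 1, 2271 (298 left).
Aug has 31 days: +31 → Sep 1, 2271 (267 left).
Sep has 30 days: +30 → Oct 1, 2271 (237 left).
Oct has 31 days: +31 → Nov 1, 2271 (206 left).
Nov has 30 days: +30 → Dec 1, 2271 (176 left).
Dec has 31 days: +31 → Jan 1, 2272 (145 left).
Jan has 31 days: +31 → Feb 1, 2272 (114 left).
Feb has 29 days: +29 → Mar 1, 2272 (85 left).
Mar has 31 days: +31 → Apr 1, 2272 (54 left).
Apr has 30 days: +30 → May 1, 2272 (24 left).
+24 → May 25, 2272.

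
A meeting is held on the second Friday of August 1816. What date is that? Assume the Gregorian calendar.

August 9, 1816

August 1, 1816 is a Thursday.
The first Friday is therefore August 2 (1 days later).
The second Friday is 2 + 1×7 = August 9.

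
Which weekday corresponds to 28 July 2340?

Sunday

Doomsday rule: the anchor day for the 2300s is Wednesday. For year 40: 40÷12 = 3 r 4, and 4÷4 = 1, so 3+4+1 = 8.
Wednesday + 8 ≡ Thursday — that's 2340's doomsday.
In July the doomsday date is Jul 11.
Jul 28 is 17 days after Jul 11; 17 mod 7 = 3, so Thursday + 3 = Sunday.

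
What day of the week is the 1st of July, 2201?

Wednesday

Doomsday rule: the anchor day for the 2200s is Friday. For year 01: 1÷12 = 0 r 1, and 1÷4 = 0, so 0+1+0 = 1.
Friday + 1 ≡ Saturday — that's 2201's doomsday.
In July the doomsday date is Jul 11.
Jul 1 is 10 days before Jul 11; 10 mod 7 = 3, so Saturday − 3 = Wednesday.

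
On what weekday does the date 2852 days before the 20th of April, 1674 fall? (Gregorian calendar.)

Tuesday

Apr 20, 1674 is a Friday.
2852 mod 7 = 3, so 2852 days before a Friday is Friday − 3 = Tuesday.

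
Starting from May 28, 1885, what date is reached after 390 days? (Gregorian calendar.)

May has 31 days: +4 → Jun 1, 1885 (386 left).
Jun has 30 days: +30 → Jul 1, 1885 (356 left).
Jul has 31 days: +31 → Aug 1, 1885 (325 left).
Aug has 31 days: +31 → Sep 1, 1885 (294 left).
Sep has 30 days: +30 → Oct 1, 1885 (264 left).
Oct has 31 days: +31 → Nov 1, 1885 (233 left).
Nov has 30 days: +30 → Dec 1, 1885 (203 left).
Dec has 31 days: +31 → Jan 1, 1886 (172 left).
Jan has 31 days: +31 → Feb 1, 1886 (141 left).
Feb has 28 days: +28 → Mar 1, 1886 (113 left).
Mar has 31 days: +31 → Apr 1, 1886 (82 left).
Apr has 30 days: +30 → May 1, 1886 (52 left).
May has 31 days: +31 → Jun 1, 1886 (21 left).
+21 → Jun 22, 1886.

June 22, 1886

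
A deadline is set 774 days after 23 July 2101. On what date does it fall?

September 5, 2103

+365 (one year) → Jul 23, 2102 (409 left).
+365 (one year) → Jul 23, 2103 (44 left).
Jul has 31 days: +9 → Aug 1, 2103 (35 left).
Aug has 31 days: +31 → Sep 1, 2103 (4 left).
+4 → Sep 5, 2103.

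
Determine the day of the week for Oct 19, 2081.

Sunday

Doomsday rule: the anchor day for the 2000s is Tuesday. For year 81: 81÷12 = 6 r 9, and 9÷4 = 2, so 6+9+2 = 17.
Tuesday + 17 ≡ Friday — that's 2081's doomsday.
In October the doomsday date is Oct 10.
Oct 19 is 9 days after Oct 10; 9 mod 7 = 2, so Friday + 2 = Sunday.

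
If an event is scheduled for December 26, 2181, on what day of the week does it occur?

Wednesday

Doomsday rule: the anchor day for the 2100s is Sunday. For year 81: 81÷12 = 6 r 9, and 9÷4 = 2, so 6+9+2 = 17.
Sunday + 17 ≡ Wednesday — that's 2181's doomsday.
In December the doomsday date is Dec 12.
Dec 26 is 14 days after Dec 12; 14 mod 7 = 0, so Wednesday + 0 = Wednesday.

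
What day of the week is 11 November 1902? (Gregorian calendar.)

Tuesday

January 1, 1902 is a Wednesday.
Jan 1, 1902 → Feb 1, 1902: 31 days (January has 31).
Feb 1, 1902 → Mar 1, 1902: 28 days (February has 28).
Mar 1, 1902 → Apr 1, 1902: 31 days (March has 31).
Apr 1, 1902 → May 1, 1902: 30 days (April has 30).
May 1, 1902 → Jun 1, 1902: 31 days (May has 31).
Jun 1, 1902 → Jul 1, 1902: 30 days (June has 30).
Jul 1, 1902 → Aug 1, 1902: 31 days (July has 31).
Aug 1, 1902 → Sep 1, 1902: 31 days (August has 31).
Sep 1, 1902 → Oct 1, 1902: 30 days (September has 30).
Oct 1, 1902 → Nov 1, 1902: 31 days (October has 31).
Nov 1, 1902 → Nov 11, 1902: 10 days.
Total: 314 days.
314 mod 7 = 6, so Wednesday + 6 = Tuesday.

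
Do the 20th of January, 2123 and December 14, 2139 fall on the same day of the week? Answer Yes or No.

From Jan 20, 2123 to Dec 14, 2139 is 6172 days.
6172 mod 7 = 5, so they are different weekdays.
(Jan 20, 2123 is a Wednesday; Dec 14, 2139 is a Monday.)

No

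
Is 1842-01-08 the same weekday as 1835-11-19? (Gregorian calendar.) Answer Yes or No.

No

From Nov 19, 1835 to Jan 8, 1842 is 2242 days.
2242 mod 7 = 2, so they are different weekdays.
(Nov 19, 1835 is a Thursday; Jan 8, 1842 is a Saturday.)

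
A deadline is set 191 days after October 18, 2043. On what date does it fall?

Oct has 31 days: +14 → Nov 1, 2043 (177 left).
Nov has 30 days: +30 → Dec 1, 2043 (147 left).
Dec has 31 days: +31 → Jan 1, 2044 (116 left).
Jan has 31 days: +31 → Feb 1, 2044 (85 left).
Feb has 29 days: +29 → Mar 1, 2044 (56 left).
Mar has 31 days: +31 → Apr 1, 2044 (25 left).
+25 → Apr 26, 2044.

April 26, 2044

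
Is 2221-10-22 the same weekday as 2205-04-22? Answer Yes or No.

Yes

From Apr 22, 2205 to Oct 22, 2221 is 6027 days.
6027 mod 7 = 0, so they are the same weekday.
(Apr 22, 2205 is a Monday; Oct 22, 2221 is a Monday.)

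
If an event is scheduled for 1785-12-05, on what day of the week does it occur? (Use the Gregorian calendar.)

Doomsday rule: the anchor day for the 1700s is Sunday. For year 85: 85÷12 = 7 r 1, and 1÷4 = 0, so 7+1+0 = 8.
Sunday + 8 ≡ Monday — that's 1785's doomsday.
In December the doomsday date is Dec 12.
Dec 5 is 7 days before Dec 12; 7 mod 7 = 0, so Monday − 0 = Monday.

Monday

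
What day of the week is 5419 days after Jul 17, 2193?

Thursday

First find the weekday of Jul 17, 2193. Doomsday rule: the anchor day for the 2100s is Sunday. For year 93: 93÷12 = 7 r 9, and 9÷4 = 2, so 7+9+2 = 18.
Sunday + 18 ≡ Thursday — that's 2193's doomsday.
In July the doomsday date is Jul 11.
Jul 17 is 6 days after Jul 11; 6 mod 7 = 6, so Thursday + 6 = Wednesday.
5419 mod 7 = 1, so 5419 days after a Wednesday is Wednesday + 1 = Thursday.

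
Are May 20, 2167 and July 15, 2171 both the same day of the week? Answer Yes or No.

No

From May 20, 2167 to Jul 15, 2171 is 1517 days.
1517 mod 7 = 5, so they are different weekdays.
(May 20, 2167 is a Wednesday; Jul 15, 2171 is a Monday.)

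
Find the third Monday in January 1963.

January 21, 1963

January 1, 1963 is a Tuesday.
The first Monday is therefore January 7 (6 days later).
The third Monday is 7 + 2×7 = January 21.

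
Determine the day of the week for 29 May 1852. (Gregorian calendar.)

Saturday

Doomsday rule: the anchor day for the 1800s is Friday. For year 52: 52÷12 = 4 r 4, and 4÷4 = 1, so 4+4+1 = 9.
Friday + 9 ≡ Sunday — that's 1852's doomsday.
In May the doomsday date is May 9.
May 29 is 20 days after May 9; 20 mod 7 = 6, so Sunday + 6 = Saturday.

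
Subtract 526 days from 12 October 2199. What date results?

May 4, 2198

−365 (one year) → Oct 12, 2198 (161 left).
−12 → Sep 30, 2198 (end of Sep, 30 days; 149 left).
−30 → Aug 31, 2198 (end of Aug, 31 days; 119 left).
−31 → Jul 31, 2198 (end of Jul, 31 days; 88 left).
−31 → Jun 30, 2198 (end of Jun, 30 days; 57 left).
−30 → May 31, 2198 (end of May, 31 days; 27 left).
−27 → May 4, 2198.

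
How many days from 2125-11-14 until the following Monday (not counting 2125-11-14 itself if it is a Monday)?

Nov 14, 2125 is a Wednesday.
From Wednesday to the next Monday is 5 days.

5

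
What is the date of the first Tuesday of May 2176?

May 7, 2176

May 1, 2176 is a Wednesday.
The first Tuesday is therefore May 7 (6 days later).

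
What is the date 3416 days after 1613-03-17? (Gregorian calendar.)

+365 (one year) → Mar 17, 1614 (3051 left).
+365 (one year) → Mar 17, 1615 (2686 left).
+366 (one year; includes Feb 29, 1616) → Mar 17, 1616 (2320 left).
+365 (one year) → Mar 17, 1617 (1955 left).
+365 (one year) → Mar 17, 1618 (1590 left).
+365 (one year) → Mar 17, 1619 (1225 left).
+366 (one year; includes Feb 29, 1620) → Mar 17, 1620 (859 left).
+365 (one year) → Mar 17, 1621 (494 left).
+365 (one year) → Mar 17, 1622 (129 left).
Mar has 31 days: +15 → Apr 1, 1622 (114 left).
Apr has 30 days: +30 → May 1, 1622 (84 left).
May has 31 days: +31 → Jun 1, 1622 (53 left).
Jun has 30 days: +30 → Jul 1, 1622 (23 left).
+23 → Jul 24, 1622.

July 24, 1622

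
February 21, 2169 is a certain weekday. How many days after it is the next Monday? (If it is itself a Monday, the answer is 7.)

Feb 21, 2169 is a Tuesday.
From Tuesday to the next Monday is 6 days.

6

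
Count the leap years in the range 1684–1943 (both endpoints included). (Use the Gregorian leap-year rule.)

62

Multiples of 4 in [1684,1943]: 65.
Of those, multiples of 100: 3 (not leap unless ÷400).
Multiples of 400: 0.
Leap years = 65 − 3 + 0 = 62.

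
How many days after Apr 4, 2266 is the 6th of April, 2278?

Apr 4, 2266 → Apr 4, 2267: 365 days.
Apr 4, 2267 → Apr 4, 2268: 366 days (Feb 29, 2268 is in that span).
Apr 4, 2268 → Apr 4, 2269: 365 days.
Apr 4, 2269 → Apr 4, 2270: 365 days.
Apr 4, 2270 → Apr 4, 2271: 365 days.
Apr 4, 2271 → Apr 4, 2272: 366 days (Feb 29, 2272 is in that span).
Apr 4, 2272 → Apr 4, 2273: 365 days.
Apr 4, 2273 → Apr 4, 2274: 365 days.
Apr 4, 2274 → Apr 4, 2275: 365 days.
Apr 4, 2275 → Apr 4, 2276: 366 days (Feb 29, 2276 is in that span).
Apr 4, 2276 → Apr 4, 2277: 365 days.
Apr 4, 2277 → May 4, 2277: 30 days (April has 30).
May 4, 2277 → Jun 4, 2277: 31 days (May has 31).
Jun 4, 2277 → Jul 4, 2277: 30 days (June has 30).
Jul 4, 2277 → Aug 4, 2277: 31 days (July has 31).
Aug 4, 2277 → Sep 4, 2277: 31 days (August has 31).
Sep 4, 2277 → Oct 4, 2277: 30 days (September has 30).
Oct 4, 2277 → Nov 4, 2277: 31 days (October has 31).
Nov 4, 2277 → Dec 4, 2277: 30 days (November has 30).
Dec 4, 2277 → Jan 4, 2278: 31 days (December has 31).
Jan 4, 2278 → Feb 4, 2278: 31 days (January has 31).
Feb 4, 2278 → Mar 4, 2278: 28 days (February has 28).
Mar 4, 2278 → Apr 4, 2278: 31 days (March has 31).
Apr 4, 2278 → Apr 6, 2278: 2 days.
Total: 4385 days.

4385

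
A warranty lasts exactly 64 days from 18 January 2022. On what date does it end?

Jan has 31 days: +14 → Feb 1, 2022 (50 left).
Feb has 28 days: +28 → Mar 1, 2022 (22 left).
+22 → Mar 23, 2022.

March 23, 2022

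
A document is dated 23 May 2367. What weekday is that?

Doomsday rule: the anchor day for the 2300s is Wednesday. For year 67: 67÷12 = 5 r 7, and 7÷4 = 1, so 5+7+1 = 13.
Wednesday + 13 ≡ Tuesday — that's 2367's doomsday.
In May the doomsday date is May 9.
May 23 is 14 days after May 9; 14 mod 7 = 0, so Tuesday + 0 = Tuesday.

Tuesday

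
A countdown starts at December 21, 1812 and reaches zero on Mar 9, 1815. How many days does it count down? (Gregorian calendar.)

808

Dec 21, 1812 → Dec 21, 1813: 365 days.
Dec 21, 1813 → Dec 21, 1814: 365 days.
Dec 21, 1814 → Jan 21, 1815: 31 days (December has 31).
Jan 21, 1815 → Feb 21, 1815: 31 days (January has 31).
Feb 21, 1815 → Mar 9, 1815: 16 days.
Total: 808 days.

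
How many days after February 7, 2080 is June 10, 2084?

1585

Feb 7, 2080 → Feb 7, 2081: 366 days (Feb 29, 2080 is in that span).
Feb 7, 2081 → Feb 7, 2082: 365 days.
Feb 7, 2082 → Feb 7, 2083: 365 days.
Feb 7, 2083 → Feb 7, 2084: 365 days.
Feb 7, 2084 → Mar 7, 2084: 29 days (February has 29).
Mar 7, 2084 → Apr 7, 2084: 31 days (March has 31).
Apr 7, 2084 → May 7, 2084: 30 days (April has 30).
May 7, 2084 → Jun 7, 2084: 31 days (May has 31).
Jun 7, 2084 → Jun 10, 2084: 3 days.
Total: 1585 days.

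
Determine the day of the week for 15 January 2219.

Friday

January 1, 2219 is a Friday.
Jan 1, 2219 → Jan 15, 2219: 14 days.
Total: 14 days.
14 mod 7 = 0, so Friday + 0 = Friday.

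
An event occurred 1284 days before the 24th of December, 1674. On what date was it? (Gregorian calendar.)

June 19, 1671

−365 (one year) → Dec 24, 1673 (919 left).
−365 (one year) → Dec 24, 1672 (554 left).
−366 (one year; includes Feb 29, 1672) → Dec 24, 1671 (188 left).
−24 → Nov 30, 1671 (end of Nov, 30 days; 164 left).
−30 → Oct 31, 1671 (end of Oct, 31 days; 134 left).
−31 → Sep 30, 1671 (end of Sep, 30 days; 103 left).
−30 → Aug 31, 1671 (end of Aug, 31 days; 73 left).
−31 → Jul 31, 1671 (end of Jul, 31 days; 42 left).
−31 → Jun 30, 1671 (end of Jun, 30 days; 11 left).
−11 → Jun 19, 1671.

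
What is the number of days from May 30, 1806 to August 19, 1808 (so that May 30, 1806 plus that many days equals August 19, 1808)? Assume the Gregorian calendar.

May 30, 1806 → May 30, 1807: 365 days.
May 30, 1807 → May 30, 1808: 366 days (Feb 29, 1808 is in that span).
May 30, 1808 → Jun 30, 1808: 31 days (May has 31).
Jun 30, 1808 → Jul 30, 1808: 30 days (June has 30).
Jul 30, 1808 → Aug 19, 1808: 20 days.
Total: 812 days.

812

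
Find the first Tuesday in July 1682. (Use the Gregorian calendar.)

July 7, 1682

July 1, 1682 is a Wednesday.
The first Tuesday is therefore July 7 (6 days later).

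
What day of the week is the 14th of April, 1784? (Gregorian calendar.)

Doomsday rule: the anchor day for the 1700s is Sunday. For year 84: 84÷12 = 7 r 0, and 0÷4 = 0, so 7+0+0 = 7.
Sunday + 7 ≡ Sunday — that's 1784's doomsday.
In April the doomsday date is Apr 4.
Apr 14 is 10 days after Apr 4; 10 mod 7 = 3, so Sunday + 3 = Wednesday.

Wednesday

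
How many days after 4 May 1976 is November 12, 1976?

May 4, 1976 → Jun 4, 1976: 31 days (May has 31).
Jun 4, 1976 → Jul 4, 1976: 30 days (June has 30).
Jul 4, 1976 → Aug 4, 1976: 31 days (July has 31).
Aug 4, 1976 → Sep 4, 1976: 31 days (August has 31).
Sep 4, 1976 → Oct 4, 1976: 30 days (September has 30).
Oct 4, 1976 → Nov 4, 1976: 31 days (October has 31).
Nov 4, 1976 → Nov 12, 1976: 8 days.
Total: 192 days.

192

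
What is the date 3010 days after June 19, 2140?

September 15, 2148

+365 (one year) → Jun 19, 2141 (2645 left).
+365 (one year) → Jun 19, 2142 (2280 left).
+365 (one year) → Jun 19, 2143 (1915 left).
+366 (one year; includes Feb 29, 2144) → Jun 19, 2144 (1549 left).
+365 (one year) → Jun 19, 2145 (1184 left).
+365 (one year) → Jun 19, 2146 (819 left).
+365 (one year) → Jun 19, 2147 (454 left).
+366 (one year; includes Feb 29, 2148) → Jun 19, 2148 (88 left).
Jun has 30 days: +12 → Jul 1, 2148 (76 left).
Jul has 31 days: +31 → Aug 1, 2148 (45 left).
Aug has 31 days: +31 → Sep 1, 2148 (14 left).
+14 → Sep 15, 2148.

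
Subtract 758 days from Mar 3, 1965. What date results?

February 4, 1963

−365 (one year) → Mar 3, 1964 (393 left).
−3 → Feb 29, 1964 (end of Feb, 29 days; 390 left).
−29 → Jan 31, 1964 (end of Jan, 31 days; 361 left).
−31 → Dec 31, 1963 (end of Dec, 31 days; 330 left).
−31 → Nov 30, 1963 (end of Nov, 30 days; 299 left).
−30 → Oct 31, 1963 (end of Oct, 31 days; 269 left).
−31 → Sep 30, 1963 (end of Sep, 30 days; 238 left).
−30 → Aug 31, 1963 (end of Aug, 31 days; 208 left).
−31 → Jul 31, 1963 (end of Jul, 31 days; 177 left).
−31 → Jun 30, 1963 (end of Jun, 30 days; 146 left).
−30 → May 31, 1963 (end of May, 31 days; 116 left).
−31 → Apr 30, 1963 (end of Apr, 30 days; 85 left).
−30 → Mar 31, 1963 (end of Mar, 31 days; 55 left).
−31 → Feb 28, 1963 (end of Feb, 28 days; 24 left).
−24 → Feb 4, 1963.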